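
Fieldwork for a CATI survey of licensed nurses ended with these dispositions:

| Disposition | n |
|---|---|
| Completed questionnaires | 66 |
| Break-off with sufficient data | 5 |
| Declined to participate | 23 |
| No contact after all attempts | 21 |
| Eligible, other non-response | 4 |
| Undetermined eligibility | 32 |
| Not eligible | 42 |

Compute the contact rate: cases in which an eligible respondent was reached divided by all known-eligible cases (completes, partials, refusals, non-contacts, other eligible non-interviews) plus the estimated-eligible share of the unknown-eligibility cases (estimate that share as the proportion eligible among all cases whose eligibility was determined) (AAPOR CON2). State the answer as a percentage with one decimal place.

68.7%

Numerator: 66 + 5 + 23 + 4 = 98
Known eligible: 66 + 5 + 23 + 21 + 4 = 119
e = 119 / (119 + 42) = 119 / 161 = 0.7391
Eligible share of unknowns: 0.7391 × 32 = 23.65
Denom: 119 + 23.65 = 142.65
CON2 = 98 / 142.65 = 0.6870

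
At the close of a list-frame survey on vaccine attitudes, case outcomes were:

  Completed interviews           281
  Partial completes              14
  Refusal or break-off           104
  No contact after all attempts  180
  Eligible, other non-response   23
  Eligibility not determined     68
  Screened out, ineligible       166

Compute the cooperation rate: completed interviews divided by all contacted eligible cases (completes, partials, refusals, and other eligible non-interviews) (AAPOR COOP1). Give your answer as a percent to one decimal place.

Num = 281
Base = 281 + 14 + 104 + 23 = 422
COOP1 = 281 / 422 = 0.6659

66.6%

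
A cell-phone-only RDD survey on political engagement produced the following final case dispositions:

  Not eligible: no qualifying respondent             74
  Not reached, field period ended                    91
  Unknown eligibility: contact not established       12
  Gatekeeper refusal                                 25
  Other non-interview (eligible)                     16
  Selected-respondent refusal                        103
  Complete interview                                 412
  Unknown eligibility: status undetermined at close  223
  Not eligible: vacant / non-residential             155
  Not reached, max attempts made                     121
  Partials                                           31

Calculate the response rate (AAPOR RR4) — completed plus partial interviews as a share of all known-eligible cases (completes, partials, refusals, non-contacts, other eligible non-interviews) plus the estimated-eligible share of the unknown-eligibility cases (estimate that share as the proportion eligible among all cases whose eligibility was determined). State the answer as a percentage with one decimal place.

45.1%

Refused = 25 + 103 = 128
No contact after all attempts = 91 + 121 = 212
Unknown if eligible = 12 + 223 = 235
Screened out, ineligible = 74 + 155 = 229
Top → 412 + 31 = 443
Eligible (known) → 412 + 31 + 128 + 212 + 16 = 799
e = 799 / (799 + 229) = 799 / 1028 = 0.7772
e × U → 0.7772 × 235 = 182.64
Base → 799 + 182.64 = 981.64
RR4 = 443 / 981.64 = 0.4513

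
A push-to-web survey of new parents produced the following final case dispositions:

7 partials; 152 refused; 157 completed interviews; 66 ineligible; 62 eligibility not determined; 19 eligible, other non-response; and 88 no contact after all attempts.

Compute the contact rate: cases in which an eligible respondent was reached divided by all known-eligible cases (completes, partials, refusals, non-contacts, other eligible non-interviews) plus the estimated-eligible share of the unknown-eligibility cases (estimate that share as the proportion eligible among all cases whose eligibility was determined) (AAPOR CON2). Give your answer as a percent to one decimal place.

Top → 157 + 7 + 152 + 19 = 335
Known eligible → 157 + 7 + 152 + 88 + 19 = 423
e = 423 / (423 + 66) = 423 / 489 = 0.8650
e × U → 0.8650 × 62 = 53.63
Base → 423 + 53.63 = 476.63
CON2 = 335 / 476.63 = 0.7029

70.3%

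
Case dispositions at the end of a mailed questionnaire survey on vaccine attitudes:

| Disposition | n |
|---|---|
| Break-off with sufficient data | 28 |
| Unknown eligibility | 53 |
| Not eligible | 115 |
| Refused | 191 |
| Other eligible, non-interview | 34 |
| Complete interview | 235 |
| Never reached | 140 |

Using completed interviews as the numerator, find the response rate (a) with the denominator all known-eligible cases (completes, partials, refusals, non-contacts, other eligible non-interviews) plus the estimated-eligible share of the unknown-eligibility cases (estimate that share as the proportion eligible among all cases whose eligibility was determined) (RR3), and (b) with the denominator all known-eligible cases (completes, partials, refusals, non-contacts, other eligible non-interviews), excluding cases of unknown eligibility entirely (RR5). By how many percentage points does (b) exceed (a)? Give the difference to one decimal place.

2.5

Num = 235
Eligible (known) = 235 + 28 + 191 + 140 + 34 = 628
e = 628 / (628 + 115) = 628 / 743 = 0.8452
Estimated eligible among unknowns = 0.8452 × 53 = 44.80
Denominator = 628 + 44.80 = 672.80
RR3 = 235 / 672.80 = 0.3493
Denominator = 235 + 28 + 191 + 140 + 34 = 628
RR5 = 235 / 628 = 0.3742
Difference = 37.42 − 34.93 = 2.49 percentage points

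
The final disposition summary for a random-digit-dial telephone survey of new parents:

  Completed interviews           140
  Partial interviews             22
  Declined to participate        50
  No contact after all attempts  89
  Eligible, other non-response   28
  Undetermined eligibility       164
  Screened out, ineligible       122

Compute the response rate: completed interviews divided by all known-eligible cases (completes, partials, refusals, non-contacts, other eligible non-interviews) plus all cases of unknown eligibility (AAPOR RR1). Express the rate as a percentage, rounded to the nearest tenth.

Top → 140
Base → 140 + 22 + 50 + 89 + 28 + 164 = 493
RR1 = 140 / 493 = 0.2840

28.4%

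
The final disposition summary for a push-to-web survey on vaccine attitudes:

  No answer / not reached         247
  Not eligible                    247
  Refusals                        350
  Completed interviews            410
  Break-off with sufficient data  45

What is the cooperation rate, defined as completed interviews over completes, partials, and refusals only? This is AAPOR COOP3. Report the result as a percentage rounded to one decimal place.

Num: 410
Base: 410 + 45 + 350 = 805
COOP3 = 410 / 805 = 0.5093

50.9%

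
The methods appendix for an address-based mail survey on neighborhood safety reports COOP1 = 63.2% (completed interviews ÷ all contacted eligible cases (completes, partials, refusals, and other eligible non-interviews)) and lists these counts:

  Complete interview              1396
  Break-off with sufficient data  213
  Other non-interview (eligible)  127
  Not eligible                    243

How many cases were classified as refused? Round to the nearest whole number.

473

COOP1 = 1396 / D = 0.632
D = 1396 / 0.632 = 2208.9
Remaining denominator categories sum to 1736
refused = 2208.9 − 1736 ≈ 473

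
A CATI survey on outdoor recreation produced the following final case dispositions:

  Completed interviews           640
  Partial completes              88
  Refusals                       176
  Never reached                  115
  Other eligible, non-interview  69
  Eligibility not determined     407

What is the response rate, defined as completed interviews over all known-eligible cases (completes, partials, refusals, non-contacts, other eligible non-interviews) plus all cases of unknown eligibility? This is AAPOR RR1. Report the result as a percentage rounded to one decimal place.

Top = 640
Denom = 640 + 88 + 176 + 115 + 69 + 407 = 1495
RR1 = 640 / 1495 = 0.4281

42.8%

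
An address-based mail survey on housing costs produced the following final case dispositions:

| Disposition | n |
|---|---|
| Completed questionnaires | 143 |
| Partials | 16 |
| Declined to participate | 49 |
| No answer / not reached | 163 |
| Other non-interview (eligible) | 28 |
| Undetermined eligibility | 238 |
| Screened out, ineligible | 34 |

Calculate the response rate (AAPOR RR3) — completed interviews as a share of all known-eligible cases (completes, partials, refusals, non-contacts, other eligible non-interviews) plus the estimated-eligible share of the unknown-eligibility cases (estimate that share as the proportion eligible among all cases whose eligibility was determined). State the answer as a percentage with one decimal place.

Num → 143
Known eligible → 143 + 16 + 49 + 163 + 28 = 399
e = 399 / (399 + 34) = 399 / 433 = 0.9215
Estimated eligible among unknowns → 0.9215 × 238 = 219.32
Denom → 399 + 219.32 = 618.32
RR3 = 143 / 618.32 = 0.2313

23.1%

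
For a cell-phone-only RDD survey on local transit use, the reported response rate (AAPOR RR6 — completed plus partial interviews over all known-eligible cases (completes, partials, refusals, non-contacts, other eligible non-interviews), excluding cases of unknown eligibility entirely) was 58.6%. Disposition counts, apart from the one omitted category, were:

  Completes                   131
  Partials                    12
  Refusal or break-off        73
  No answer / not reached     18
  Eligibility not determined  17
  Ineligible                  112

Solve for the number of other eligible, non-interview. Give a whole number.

10

Top = 131 + 12 = 143
RR6 = 143 / D = 0.586
D = 143 / 0.586 = 244.0
Other denominator terms total 234
other eligible, non-interview = 244.0 − 234 ≈ 10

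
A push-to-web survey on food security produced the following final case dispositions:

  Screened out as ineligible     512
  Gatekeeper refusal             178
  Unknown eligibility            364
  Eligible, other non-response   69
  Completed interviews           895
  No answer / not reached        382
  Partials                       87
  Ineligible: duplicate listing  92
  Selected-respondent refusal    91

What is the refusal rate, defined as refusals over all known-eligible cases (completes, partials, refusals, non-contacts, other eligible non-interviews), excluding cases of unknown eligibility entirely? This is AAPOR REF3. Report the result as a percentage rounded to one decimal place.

Refused = 178 + 91 = 269
Out of scope = 512 + 92 = 604
Top = 269
Base = 895 + 87 + 269 + 382 + 69 = 1702
REF3 = 269 / 1702 = 0.1580

15.8%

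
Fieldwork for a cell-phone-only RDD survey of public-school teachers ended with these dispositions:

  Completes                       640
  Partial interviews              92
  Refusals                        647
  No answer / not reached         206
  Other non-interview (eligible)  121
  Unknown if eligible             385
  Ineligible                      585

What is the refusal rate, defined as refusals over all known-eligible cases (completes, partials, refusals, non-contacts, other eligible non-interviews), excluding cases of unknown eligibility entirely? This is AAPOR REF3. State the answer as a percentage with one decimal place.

37.9%

Num = 647
Denominator = 640 + 92 + 647 + 206 + 121 = 1706
REF3 = 647 / 1706 = 0.3792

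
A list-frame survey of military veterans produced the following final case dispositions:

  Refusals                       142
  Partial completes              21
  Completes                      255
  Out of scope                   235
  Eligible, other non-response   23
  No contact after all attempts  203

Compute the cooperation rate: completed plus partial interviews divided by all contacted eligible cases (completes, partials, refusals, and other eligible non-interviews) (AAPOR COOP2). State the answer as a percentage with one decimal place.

62.6%

Num = 255 + 21 = 276
Denom = 255 + 21 + 142 + 23 = 441
COOP2 = 276 / 441 = 0.6259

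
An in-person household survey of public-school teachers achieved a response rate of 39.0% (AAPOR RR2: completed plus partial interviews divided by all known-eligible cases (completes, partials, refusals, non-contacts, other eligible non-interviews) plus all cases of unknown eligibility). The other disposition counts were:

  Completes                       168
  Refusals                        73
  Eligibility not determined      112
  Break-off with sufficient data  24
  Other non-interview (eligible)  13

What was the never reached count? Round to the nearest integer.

Num → 168 + 24 = 192
RR2 = 192 / D = 0.390
D = 192 / 0.390 = 492.3
Rest of base = 390
never reached = 492.3 − 390 ≈ 102

102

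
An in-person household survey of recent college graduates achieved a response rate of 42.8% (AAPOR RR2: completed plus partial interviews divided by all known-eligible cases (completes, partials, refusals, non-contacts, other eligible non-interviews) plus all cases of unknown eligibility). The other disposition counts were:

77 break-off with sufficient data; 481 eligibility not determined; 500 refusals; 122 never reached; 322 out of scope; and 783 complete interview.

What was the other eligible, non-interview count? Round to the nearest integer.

46

Numerator → 783 + 77 = 860
RR2 = 860 / D = 0.428
D = 860 / 0.428 = 2009.3
Remaining denominator categories sum to 1963
other eligible, non-interview = 2009.3 − 1963 ≈ 46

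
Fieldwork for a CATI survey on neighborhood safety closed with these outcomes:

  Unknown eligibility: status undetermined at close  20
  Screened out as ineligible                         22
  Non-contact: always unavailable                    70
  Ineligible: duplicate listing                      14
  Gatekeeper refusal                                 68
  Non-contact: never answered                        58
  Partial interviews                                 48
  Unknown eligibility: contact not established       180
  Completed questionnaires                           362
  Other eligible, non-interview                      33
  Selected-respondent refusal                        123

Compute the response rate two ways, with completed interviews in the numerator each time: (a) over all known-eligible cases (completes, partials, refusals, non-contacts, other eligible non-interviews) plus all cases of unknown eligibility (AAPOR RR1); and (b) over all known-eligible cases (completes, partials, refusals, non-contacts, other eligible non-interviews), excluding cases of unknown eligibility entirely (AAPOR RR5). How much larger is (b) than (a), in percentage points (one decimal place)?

Refusals = 68 + 123 = 191
No contact after all attempts = 58 + 70 = 128
Eligibility not determined = 180 + 20 = 200
Screened out, ineligible = 22 + 14 = 36
Top → 362
Denom → 362 + 48 + 191 + 128 + 33 + 200 = 962
RR1 = 362 / 962 = 0.3763
Denom → 362 + 48 + 191 + 128 + 33 = 762
RR5 = 362 / 762 = 0.4751
Difference = 47.51 − 37.63 = 9.88 percentage points

9.9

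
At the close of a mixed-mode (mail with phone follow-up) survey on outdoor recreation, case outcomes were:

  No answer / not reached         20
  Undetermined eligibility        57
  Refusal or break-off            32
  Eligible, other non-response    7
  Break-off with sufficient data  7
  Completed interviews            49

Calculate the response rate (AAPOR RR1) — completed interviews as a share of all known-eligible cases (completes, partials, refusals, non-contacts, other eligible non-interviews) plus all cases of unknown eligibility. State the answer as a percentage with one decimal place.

Num: 49
Base: 49 + 7 + 32 + 20 + 7 + 57 = 172
RR1 = 49 / 172 = 0.2849

28.5%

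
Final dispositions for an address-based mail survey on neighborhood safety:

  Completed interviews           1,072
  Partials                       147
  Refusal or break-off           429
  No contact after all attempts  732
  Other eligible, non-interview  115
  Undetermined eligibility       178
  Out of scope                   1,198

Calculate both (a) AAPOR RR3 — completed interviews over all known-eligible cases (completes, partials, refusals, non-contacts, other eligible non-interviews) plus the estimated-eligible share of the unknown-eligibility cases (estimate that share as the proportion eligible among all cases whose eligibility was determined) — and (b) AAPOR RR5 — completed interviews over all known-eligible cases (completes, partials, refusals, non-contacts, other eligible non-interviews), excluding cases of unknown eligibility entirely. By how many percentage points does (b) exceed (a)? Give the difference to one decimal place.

2.0

Numerator = 1072
Known eligible = 1072 + 147 + 429 + 732 + 115 = 2495
e = 2495 / (2495 + 1198) = 2495 / 3693 = 0.6756
Eligible share of unknowns = 0.6756 × 178 = 120.26
Denominator = 2495 + 120.26 = 2615.26
RR3 = 1072 / 2615.26 = 0.4099
Denominator = 1072 + 147 + 429 + 732 + 115 = 2495
RR5 = 1072 / 2495 = 0.4297
Difference = 42.97 − 40.99 = 1.98 percentage points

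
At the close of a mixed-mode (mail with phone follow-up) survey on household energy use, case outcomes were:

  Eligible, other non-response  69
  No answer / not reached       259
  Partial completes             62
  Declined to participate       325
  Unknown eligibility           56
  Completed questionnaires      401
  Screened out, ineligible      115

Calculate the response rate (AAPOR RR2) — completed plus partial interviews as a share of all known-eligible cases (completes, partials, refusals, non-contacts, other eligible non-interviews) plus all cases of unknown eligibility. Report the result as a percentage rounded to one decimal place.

39.5%

Num: 401 + 62 = 463
Denominator: 401 + 62 + 325 + 259 + 69 + 56 = 1172
RR2 = 463 / 1172 = 0.3951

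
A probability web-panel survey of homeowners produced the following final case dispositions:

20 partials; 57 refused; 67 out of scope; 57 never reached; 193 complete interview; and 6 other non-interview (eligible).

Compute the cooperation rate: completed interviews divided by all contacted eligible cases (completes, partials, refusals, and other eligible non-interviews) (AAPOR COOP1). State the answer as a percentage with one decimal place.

Top: 193
Base: 193 + 20 + 57 + 6 = 276
COOP1 = 193 / 276 = 0.6993

69.9%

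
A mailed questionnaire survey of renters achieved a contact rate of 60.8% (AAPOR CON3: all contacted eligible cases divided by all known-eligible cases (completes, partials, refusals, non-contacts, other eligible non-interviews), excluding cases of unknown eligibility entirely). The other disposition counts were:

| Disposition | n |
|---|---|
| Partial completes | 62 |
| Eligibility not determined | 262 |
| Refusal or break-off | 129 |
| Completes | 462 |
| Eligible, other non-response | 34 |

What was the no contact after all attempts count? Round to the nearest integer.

Top: 462 + 62 + 129 + 34 = 687
CON3 = 687 / D = 0.608
D = 687 / 0.608 = 1129.9
Remaining denominator categories sum to 687
no contact after all attempts = 1129.9 − 687 ≈ 443

443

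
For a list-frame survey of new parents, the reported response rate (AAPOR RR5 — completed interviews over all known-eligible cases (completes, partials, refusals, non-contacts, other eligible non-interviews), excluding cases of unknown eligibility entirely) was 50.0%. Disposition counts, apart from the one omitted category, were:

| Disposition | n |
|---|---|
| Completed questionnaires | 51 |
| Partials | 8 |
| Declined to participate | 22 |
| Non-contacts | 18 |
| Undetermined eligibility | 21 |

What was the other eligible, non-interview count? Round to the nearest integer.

RR5 = 51 / D = 0.500
D = 51 / 0.500 = 102.0
Rest of base = 99
other eligible, non-interview = 102.0 − 99 ≈ 3

3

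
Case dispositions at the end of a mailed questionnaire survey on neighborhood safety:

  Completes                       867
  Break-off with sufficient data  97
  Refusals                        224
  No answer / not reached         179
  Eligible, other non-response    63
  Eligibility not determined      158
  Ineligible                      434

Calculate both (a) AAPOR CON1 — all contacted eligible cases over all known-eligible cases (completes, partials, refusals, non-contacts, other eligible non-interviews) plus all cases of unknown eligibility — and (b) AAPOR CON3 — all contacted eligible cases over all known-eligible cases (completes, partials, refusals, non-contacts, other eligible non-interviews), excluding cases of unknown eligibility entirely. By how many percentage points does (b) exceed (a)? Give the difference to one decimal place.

8.7

Num = 867 + 97 + 224 + 63 = 1251
Denom = 867 + 97 + 224 + 179 + 63 + 158 = 1588
CON1 = 1251 / 1588 = 0.7878
Denom = 867 + 97 + 224 + 179 + 63 = 1430
CON3 = 1251 / 1430 = 0.8748
Difference = 87.48 − 78.78 = 8.70 percentage points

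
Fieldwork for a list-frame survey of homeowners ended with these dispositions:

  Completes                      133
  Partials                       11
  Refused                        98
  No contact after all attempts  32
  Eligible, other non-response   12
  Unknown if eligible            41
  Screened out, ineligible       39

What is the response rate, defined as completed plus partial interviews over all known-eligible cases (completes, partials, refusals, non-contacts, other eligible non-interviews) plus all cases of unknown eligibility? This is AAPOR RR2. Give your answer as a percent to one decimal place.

Numerator: 133 + 11 = 144
Denominator: 133 + 11 + 98 + 32 + 12 + 41 = 327
RR2 = 144 / 327 = 0.4404

44.0%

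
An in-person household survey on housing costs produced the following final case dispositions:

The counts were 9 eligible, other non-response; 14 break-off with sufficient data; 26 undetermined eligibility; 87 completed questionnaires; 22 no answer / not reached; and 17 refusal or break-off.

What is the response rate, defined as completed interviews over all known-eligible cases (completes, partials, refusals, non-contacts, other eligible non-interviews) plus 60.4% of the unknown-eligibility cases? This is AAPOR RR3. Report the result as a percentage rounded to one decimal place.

Numerator = 87
Eligible (known) = 87 + 14 + 17 + 22 + 9 = 149
Estimated eligible among unknowns = 0.6040 × 26 = 15.70
Denominator = 149 + 15.70 = 164.70
RR3 = 87 / 164.70 = 0.5282

52.8%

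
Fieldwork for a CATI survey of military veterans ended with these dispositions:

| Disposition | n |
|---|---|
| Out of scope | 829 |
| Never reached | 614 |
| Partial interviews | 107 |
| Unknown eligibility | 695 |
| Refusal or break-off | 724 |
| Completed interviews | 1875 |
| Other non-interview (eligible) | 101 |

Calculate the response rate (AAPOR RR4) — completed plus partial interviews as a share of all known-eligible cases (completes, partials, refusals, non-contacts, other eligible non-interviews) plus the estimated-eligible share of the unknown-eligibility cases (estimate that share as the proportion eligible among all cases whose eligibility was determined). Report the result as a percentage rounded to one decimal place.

Num = 1875 + 107 = 1982
Eligible (known) = 1875 + 107 + 724 + 614 + 101 = 3421
e = 3421 / (3421 + 829) = 3421 / 4250 = 0.8049
e × U = 0.8049 × 695 = 559.41
Denom = 3421 + 559.41 = 3980.41
RR4 = 1982 / 3980.41 = 0.4979

49.8%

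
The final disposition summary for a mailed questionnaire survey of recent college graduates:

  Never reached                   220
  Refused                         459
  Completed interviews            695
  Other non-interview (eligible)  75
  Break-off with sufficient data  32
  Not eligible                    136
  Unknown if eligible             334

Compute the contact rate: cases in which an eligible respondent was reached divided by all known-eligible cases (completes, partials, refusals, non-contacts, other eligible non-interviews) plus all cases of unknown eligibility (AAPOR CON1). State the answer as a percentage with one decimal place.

69.5%

Top: 695 + 32 + 459 + 75 = 1261
Base: 695 + 32 + 459 + 220 + 75 + 334 = 1815
CON1 = 1261 / 1815 = 0.6948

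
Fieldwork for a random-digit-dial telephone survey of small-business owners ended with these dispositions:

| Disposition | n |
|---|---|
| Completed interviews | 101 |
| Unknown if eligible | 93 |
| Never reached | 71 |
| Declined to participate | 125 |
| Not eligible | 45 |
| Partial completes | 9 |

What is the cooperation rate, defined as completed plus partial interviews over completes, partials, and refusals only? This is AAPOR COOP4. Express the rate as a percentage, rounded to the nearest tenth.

Numerator → 101 + 9 = 110
Denominator → 101 + 9 + 125 = 235
COOP4 = 110 / 235 = 0.4681

46.8%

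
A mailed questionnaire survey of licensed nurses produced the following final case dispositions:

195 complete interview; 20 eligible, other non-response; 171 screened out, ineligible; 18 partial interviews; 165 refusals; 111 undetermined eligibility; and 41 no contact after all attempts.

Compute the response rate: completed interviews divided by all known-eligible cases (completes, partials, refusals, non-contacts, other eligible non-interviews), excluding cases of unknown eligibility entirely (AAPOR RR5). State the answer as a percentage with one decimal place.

Num = 195
Base = 195 + 18 + 165 + 41 + 20 = 439
RR5 = 195 / 439 = 0.4442

44.4%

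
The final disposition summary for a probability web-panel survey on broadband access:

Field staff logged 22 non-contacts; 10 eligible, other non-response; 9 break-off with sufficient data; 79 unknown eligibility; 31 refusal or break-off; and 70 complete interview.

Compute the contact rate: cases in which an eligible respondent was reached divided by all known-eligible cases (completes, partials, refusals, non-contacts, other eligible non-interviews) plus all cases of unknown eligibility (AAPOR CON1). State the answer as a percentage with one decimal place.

54.3%

Num = 70 + 9 + 31 + 10 = 120
Denominator = 70 + 9 + 31 + 22 + 10 + 79 = 221
CON1 = 120 / 221 = 0.5430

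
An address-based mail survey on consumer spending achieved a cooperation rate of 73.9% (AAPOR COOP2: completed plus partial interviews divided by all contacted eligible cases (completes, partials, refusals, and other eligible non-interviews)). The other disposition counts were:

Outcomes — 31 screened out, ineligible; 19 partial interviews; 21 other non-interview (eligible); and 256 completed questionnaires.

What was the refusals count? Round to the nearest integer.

Top → 256 + 19 = 275
COOP2 = 275 / D = 0.739
D = 275 / 0.739 = 372.1
Remaining denominator categories sum to 296
refusals = 372.1 − 296 ≈ 76

76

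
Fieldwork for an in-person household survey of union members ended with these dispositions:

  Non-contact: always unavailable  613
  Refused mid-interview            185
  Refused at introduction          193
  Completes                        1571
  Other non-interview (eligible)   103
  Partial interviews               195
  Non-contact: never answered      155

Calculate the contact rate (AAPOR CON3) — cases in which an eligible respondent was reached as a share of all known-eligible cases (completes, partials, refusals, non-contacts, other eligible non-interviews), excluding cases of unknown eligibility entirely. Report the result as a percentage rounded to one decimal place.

Refusals = 193 + 185 = 378
Non-contacts = 155 + 613 = 768
Top = 1571 + 195 + 378 + 103 = 2247
Base = 1571 + 195 + 378 + 768 + 103 = 3015
CON3 = 2247 / 3015 = 0.7453

74.5%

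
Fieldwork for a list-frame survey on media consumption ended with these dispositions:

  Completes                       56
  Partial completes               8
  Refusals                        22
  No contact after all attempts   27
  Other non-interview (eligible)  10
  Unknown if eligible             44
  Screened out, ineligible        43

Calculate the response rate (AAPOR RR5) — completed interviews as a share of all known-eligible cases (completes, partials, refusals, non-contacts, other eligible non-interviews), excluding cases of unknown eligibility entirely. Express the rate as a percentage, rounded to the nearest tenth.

45.5%

Top: 56
Denominator: 56 + 8 + 22 + 27 + 10 = 123
RR5 = 56 / 123 = 0.4553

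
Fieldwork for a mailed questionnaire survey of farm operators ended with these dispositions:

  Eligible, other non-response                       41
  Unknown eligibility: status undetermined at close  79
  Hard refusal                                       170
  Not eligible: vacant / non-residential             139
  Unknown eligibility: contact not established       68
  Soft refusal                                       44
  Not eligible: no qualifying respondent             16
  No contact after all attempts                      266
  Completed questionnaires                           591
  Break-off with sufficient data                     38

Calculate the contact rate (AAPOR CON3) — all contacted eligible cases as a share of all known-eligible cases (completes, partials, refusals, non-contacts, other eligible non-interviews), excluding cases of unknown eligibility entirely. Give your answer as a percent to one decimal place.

Refused = 170 + 44 = 214
Unknown if eligible = 68 + 79 = 147
Out of scope = 16 + 139 = 155
Numerator: 591 + 38 + 214 + 41 = 884
Denominator: 591 + 38 + 214 + 266 + 41 = 1150
CON3 = 884 / 1150 = 0.7687

76.9%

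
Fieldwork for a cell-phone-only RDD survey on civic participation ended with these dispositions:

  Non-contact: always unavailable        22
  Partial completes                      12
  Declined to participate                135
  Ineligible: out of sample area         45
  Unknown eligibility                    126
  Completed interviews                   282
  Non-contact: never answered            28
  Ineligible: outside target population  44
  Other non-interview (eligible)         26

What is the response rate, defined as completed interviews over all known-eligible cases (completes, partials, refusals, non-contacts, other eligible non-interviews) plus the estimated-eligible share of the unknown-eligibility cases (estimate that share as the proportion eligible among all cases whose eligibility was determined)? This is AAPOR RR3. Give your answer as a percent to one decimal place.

No contact after all attempts = 28 + 22 = 50
Out of scope = 44 + 45 = 89
Top = 282
Known eligible = 282 + 12 + 135 + 50 + 26 = 505
e = 505 / (505 + 89) = 505 / 594 = 0.8502
Estimated eligible among unknowns = 0.8502 × 126 = 107.13
Denominator = 505 + 107.13 = 612.13
RR3 = 282 / 612.13 = 0.4607

46.1%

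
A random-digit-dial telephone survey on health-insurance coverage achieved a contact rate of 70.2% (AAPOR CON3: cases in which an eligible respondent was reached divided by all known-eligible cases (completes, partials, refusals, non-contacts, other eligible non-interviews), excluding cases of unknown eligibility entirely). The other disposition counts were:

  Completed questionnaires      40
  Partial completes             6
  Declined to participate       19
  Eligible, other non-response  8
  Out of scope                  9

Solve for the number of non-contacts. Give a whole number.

31

Top: 40 + 6 + 19 + 8 = 73
CON3 = 73 / D = 0.702
D = 73 / 0.702 = 104.0
Remaining denominator categories sum to 73
non-contacts = 104.0 − 73 ≈ 31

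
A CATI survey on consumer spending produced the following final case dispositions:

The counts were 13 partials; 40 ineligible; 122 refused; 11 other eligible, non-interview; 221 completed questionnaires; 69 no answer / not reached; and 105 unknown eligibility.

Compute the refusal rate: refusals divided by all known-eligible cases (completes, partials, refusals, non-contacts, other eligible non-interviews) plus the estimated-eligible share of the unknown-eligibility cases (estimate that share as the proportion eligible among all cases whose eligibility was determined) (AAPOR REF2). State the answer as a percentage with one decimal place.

22.9%

Top → 122
Eligible (known) → 221 + 13 + 122 + 69 + 11 = 436
e = 436 / (436 + 40) = 436 / 476 = 0.9160
Eligible share of unknowns → 0.9160 × 105 = 96.18
Base → 436 + 96.18 = 532.18
REF2 = 122 / 532.18 = 0.2292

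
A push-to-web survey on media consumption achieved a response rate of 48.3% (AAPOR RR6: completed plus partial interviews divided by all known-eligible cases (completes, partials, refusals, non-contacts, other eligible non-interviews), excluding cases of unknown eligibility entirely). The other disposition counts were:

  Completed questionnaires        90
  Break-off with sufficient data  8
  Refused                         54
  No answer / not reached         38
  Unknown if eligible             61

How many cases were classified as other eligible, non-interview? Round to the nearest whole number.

13

Num → 90 + 8 = 98
RR6 = 98 / D = 0.483
D = 98 / 0.483 = 202.9
Rest of base = 190
other eligible, non-interview = 202.9 − 190 ≈ 13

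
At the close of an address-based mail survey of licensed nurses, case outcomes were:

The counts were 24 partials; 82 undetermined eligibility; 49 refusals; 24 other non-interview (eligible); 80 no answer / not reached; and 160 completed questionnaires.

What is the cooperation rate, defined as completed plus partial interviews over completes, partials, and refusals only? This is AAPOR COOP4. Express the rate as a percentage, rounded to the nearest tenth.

79.0%

Top → 160 + 24 = 184
Base → 160 + 24 + 49 = 233
COOP4 = 184 / 233 = 0.7897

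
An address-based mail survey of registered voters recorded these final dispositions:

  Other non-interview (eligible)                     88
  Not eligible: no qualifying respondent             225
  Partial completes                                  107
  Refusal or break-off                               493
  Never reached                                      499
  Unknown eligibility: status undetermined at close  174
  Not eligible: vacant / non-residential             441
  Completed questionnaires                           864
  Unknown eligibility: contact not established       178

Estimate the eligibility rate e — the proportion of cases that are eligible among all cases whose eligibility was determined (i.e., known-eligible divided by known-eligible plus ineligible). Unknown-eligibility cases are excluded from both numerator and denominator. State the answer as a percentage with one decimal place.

Undetermined eligibility = 178 + 174 = 352
Not eligible = 225 + 441 = 666
Determined eligible → 864 + 107 + 493 + 499 + 88 = 2051
e = 2051 / (2051 + 666) = 2051 / 2717 = 0.7549

75.5%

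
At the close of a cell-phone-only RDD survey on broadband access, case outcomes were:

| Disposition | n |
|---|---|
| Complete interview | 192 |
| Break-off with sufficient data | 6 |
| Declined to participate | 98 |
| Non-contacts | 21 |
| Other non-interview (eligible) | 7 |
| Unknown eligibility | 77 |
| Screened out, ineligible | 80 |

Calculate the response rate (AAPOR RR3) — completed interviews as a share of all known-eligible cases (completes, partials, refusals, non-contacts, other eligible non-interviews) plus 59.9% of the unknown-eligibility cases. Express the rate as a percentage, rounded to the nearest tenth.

Numerator = 192
Determined eligible = 192 + 6 + 98 + 21 + 7 = 324
Estimated eligible among unknowns = 0.5990 × 77 = 46.12
Base = 324 + 46.12 = 370.12
RR3 = 192 / 370.12 = 0.5188

51.9%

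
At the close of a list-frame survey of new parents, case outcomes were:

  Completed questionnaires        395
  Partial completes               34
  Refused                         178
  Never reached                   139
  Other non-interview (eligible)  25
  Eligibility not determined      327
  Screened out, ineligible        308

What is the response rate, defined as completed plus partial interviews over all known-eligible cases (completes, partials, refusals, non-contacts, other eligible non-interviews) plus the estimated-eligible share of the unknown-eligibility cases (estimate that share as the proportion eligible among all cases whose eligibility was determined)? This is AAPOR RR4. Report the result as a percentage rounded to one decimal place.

Num → 395 + 34 = 429
Known eligible → 395 + 34 + 178 + 139 + 25 = 771
e = 771 / (771 + 308) = 771 / 1079 = 0.7146
Estimated eligible among unknowns → 0.7146 × 327 = 233.67
Base → 771 + 233.67 = 1004.67
RR4 = 429 / 1004.67 = 0.4270

42.7%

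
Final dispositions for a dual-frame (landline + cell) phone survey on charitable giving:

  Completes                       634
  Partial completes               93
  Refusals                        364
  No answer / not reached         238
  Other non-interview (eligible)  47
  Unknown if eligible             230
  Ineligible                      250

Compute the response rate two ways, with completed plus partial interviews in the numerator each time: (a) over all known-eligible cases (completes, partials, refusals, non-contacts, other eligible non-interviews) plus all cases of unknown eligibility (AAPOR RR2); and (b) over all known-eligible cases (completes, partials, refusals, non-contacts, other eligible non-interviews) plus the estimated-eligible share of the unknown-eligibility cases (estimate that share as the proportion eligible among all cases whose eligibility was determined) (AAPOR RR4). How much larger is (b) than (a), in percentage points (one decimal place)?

1.0

Num → 634 + 93 = 727
Denom → 634 + 93 + 364 + 238 + 47 + 230 = 1606
RR2 = 727 / 1606 = 0.4527
Determined eligible → 634 + 93 + 364 + 238 + 47 = 1376
e = 1376 / (1376 + 250) = 1376 / 1626 = 0.8462
Estimated eligible among unknowns → 0.8462 × 230 = 194.63
Denom → 1376 + 194.63 = 1570.63
RR4 = 727 / 1570.63 = 0.4629
Difference = 46.29 − 45.27 = 1.02 percentage points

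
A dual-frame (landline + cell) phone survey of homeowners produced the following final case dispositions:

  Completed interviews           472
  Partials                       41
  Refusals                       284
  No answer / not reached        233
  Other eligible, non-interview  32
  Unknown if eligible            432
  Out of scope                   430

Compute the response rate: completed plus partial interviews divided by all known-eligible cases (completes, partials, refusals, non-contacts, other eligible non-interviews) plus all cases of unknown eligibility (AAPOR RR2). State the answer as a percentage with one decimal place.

34.3%

Top: 472 + 41 = 513
Denominator: 472 + 41 + 284 + 233 + 32 + 432 = 1494
RR2 = 513 / 1494 = 0.3434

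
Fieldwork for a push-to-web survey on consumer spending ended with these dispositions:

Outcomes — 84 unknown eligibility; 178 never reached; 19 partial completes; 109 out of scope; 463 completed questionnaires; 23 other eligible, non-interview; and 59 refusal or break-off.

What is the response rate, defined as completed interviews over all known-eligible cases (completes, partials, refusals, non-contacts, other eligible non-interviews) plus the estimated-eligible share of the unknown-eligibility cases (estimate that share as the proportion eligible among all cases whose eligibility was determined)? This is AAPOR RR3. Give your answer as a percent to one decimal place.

Numerator → 463
Known eligible → 463 + 19 + 59 + 178 + 23 = 742
e = 742 / (742 + 109) = 742 / 851 = 0.8719
Eligible share of unknowns → 0.8719 × 84 = 73.24
Denominator → 742 + 73.24 = 815.24
RR3 = 463 / 815.24 = 0.5679

56.8%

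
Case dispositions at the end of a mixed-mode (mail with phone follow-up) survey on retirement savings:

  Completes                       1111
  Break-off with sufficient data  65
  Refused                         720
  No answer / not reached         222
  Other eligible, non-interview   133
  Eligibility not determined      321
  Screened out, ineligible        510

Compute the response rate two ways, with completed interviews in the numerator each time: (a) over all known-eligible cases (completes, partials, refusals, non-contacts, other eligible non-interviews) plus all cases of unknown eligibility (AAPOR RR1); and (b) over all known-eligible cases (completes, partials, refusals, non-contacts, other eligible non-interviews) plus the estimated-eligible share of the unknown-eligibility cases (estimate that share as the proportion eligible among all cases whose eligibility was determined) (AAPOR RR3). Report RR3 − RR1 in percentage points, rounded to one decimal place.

1.0

Num: 1111
Base: 1111 + 65 + 720 + 222 + 133 + 321 = 2572
RR1 = 1111 / 2572 = 0.4320
Eligible (known): 1111 + 65 + 720 + 222 + 133 = 2251
e = 2251 / (2251 + 510) = 2251 / 2761 = 0.8153
Estimated eligible among unknowns: 0.8153 × 321 = 261.71
Base: 2251 + 261.71 = 2512.71
RR3 = 1111 / 2512.71 = 0.4422
Difference = 44.22 − 43.20 = 1.02 percentage points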